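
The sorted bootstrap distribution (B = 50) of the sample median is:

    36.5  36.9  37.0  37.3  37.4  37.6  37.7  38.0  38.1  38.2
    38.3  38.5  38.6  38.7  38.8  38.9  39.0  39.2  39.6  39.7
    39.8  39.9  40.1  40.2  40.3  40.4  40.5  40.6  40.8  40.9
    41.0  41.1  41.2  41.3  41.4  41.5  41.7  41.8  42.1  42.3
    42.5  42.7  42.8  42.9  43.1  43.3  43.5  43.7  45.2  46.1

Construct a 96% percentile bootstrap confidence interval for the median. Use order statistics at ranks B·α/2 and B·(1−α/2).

(36.5, 45.2)

α = 0.04; lower rank = 50 × 0.020 = 1; upper rank = 50 × 0.980 = 49.
The 1st smallest replicate is 36.5; the 49th is 45.2.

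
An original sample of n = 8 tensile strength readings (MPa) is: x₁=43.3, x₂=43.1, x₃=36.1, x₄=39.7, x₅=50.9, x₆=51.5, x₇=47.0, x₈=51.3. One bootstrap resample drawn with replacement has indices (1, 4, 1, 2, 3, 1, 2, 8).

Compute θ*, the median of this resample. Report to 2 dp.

θ* = 43.20

Resample values: 43.3, 39.7, 43.3, 43.1, 36.1, 43.3, 43.1, 51.3.
Sorted: 36.1, 39.7, 43.1, 43.1, 43.3, 43.3, 43.3, 51.3
Median = average of the two middle values = 43.20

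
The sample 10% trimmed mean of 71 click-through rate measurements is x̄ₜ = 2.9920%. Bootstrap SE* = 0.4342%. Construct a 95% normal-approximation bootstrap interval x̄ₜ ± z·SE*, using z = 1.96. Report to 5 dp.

Margin = 1.96 × 0.4342 = 0.851032
Interval: 2.9920 ± 0.851032

(2.14097, 3.84303)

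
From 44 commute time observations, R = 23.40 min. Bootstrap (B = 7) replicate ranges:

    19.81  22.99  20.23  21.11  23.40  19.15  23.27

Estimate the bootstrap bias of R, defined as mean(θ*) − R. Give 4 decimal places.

mean(θ*) = (19.81 + 22.99 + 20.23 + 21.11 + 23.40 + 19.15 + 23.27) / 7 = 21.42286
bias = 21.42286 − 23.40

bias = −1.9771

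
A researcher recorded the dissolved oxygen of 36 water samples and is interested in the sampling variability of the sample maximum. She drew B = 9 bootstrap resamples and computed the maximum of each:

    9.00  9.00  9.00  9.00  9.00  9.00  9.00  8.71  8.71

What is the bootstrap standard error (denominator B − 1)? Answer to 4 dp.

Bootstrap SE is the standard deviation of the 9 replicate maximums.
Mean of replicates: (9.00 + 9.00 + 9.00 + 9.00 + 9.00 + 9.00 + 9.00 + 8.71 + 8.71) / 9 = 80.42000 / 9 = 8.93556
Sum of squared deviations: (+0.06444)² + (+0.06444)² + (+0.06444)² + (+0.06444)² + (+0.06444)² + (+0.06444)² + (+0.06444)² + (−0.22556)² + (−0.22556)² = 0.13082
Variance = 0.13082 / 8 = 0.01635
SE* = √0.01635

SE* = 0.1279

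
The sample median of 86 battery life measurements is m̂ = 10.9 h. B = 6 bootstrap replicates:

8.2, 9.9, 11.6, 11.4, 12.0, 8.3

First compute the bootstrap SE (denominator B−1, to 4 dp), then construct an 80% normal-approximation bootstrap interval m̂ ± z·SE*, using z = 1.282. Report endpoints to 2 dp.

(8.73, 13.07)

Mean of replicates = 10.2333; sum of squared deviations = 14.3333; SE* = √(14.3333/5) = 1.6931
Margin = 1.282 × 1.6931 = 2.171
Interval: 10.9 ± 2.171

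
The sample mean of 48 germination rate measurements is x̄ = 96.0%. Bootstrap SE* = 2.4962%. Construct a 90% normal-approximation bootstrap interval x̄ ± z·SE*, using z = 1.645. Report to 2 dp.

(91.89, 100.11)

Margin = 1.645 × 2.4962 = 4.106
Interval: 96.0 ± 4.106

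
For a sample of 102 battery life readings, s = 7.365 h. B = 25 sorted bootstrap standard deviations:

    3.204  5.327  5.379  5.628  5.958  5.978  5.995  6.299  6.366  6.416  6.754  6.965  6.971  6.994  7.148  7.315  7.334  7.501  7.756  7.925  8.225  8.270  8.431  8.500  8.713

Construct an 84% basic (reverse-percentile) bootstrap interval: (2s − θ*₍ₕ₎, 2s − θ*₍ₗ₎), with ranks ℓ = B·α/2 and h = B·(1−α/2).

(6.299, 9.403)

Percentile endpoints at ranks 2 and 23: θ*₍2₎ = 5.327, θ*₍23₎ = 8.431.
Basic interval reflects these around s:
  lower = 2 × 7.365 − 8.431 = 6.299
  upper = 2 × 7.365 − 5.327 = 9.403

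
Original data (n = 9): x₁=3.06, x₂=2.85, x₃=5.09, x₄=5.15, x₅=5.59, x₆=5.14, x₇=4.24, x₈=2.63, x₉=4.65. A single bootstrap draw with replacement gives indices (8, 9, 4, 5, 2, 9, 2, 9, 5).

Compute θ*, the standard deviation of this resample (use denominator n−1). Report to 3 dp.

Resample values: 2.63, 4.65, 5.15, 5.59, 2.85, 4.65, 2.85, 4.65, 5.59.
Mean = 4.2900; sum of squared deviations = 11.4112
s² = 11.4112 / 8 = 1.4264
s = √1.4264 = 1.194

θ* = 1.194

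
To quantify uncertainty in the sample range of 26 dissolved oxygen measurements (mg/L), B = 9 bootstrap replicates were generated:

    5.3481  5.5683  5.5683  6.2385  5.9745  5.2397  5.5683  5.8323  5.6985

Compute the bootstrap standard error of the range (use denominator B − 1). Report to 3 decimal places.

Bootstrap SE is the standard deviation of the 9 replicate ranges.
Mean of replicates: (5.3481 + 5.5683 + 5.5683 + 6.2385 + 5.9745 + 5.2397 + 5.5683 + 5.8323 + 5.6985) / 9 = 51.03650 / 9 = 5.67072
Sum of squared deviations: (−0.32262)² + (−0.10242)² + (−0.10242)² + (+0.56778)² + (+0.30378)² + (−0.43102)² + (−0.10242)² + (+0.16158)² + (+0.02778)² = 0.76287
Variance = 0.76287 / 8 = 0.09536
SE* = √0.09536

SE* = 0.309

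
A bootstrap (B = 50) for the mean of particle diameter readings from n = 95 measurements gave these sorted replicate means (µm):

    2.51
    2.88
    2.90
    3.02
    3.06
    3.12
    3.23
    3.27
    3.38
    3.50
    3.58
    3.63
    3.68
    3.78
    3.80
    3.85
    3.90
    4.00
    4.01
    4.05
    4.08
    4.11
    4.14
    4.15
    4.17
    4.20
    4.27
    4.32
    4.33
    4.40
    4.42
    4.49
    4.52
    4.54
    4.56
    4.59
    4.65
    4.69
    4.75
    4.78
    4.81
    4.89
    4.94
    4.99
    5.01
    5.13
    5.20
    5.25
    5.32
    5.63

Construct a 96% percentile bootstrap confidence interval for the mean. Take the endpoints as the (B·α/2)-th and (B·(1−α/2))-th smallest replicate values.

α = 0.04; lower rank = 50 × 0.020 = 1; upper rank = 50 × 0.980 = 49.
The 1st smallest replicate is 2.51; the 49th is 5.32.

(2.51, 5.32)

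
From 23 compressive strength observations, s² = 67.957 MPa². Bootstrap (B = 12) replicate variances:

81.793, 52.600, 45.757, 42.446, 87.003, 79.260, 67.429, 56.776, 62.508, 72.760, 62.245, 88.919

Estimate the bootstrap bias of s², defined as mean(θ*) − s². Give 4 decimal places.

bias = −1.3323

mean(θ*) = (81.793 + 52.600 + 45.757 + 42.446 + 87.003 + 79.260 + 67.429 + 56.776 + 62.508 + 72.760 + 62.245 + 88.919) / 12 = 66.62467
bias = 66.62467 − 67.957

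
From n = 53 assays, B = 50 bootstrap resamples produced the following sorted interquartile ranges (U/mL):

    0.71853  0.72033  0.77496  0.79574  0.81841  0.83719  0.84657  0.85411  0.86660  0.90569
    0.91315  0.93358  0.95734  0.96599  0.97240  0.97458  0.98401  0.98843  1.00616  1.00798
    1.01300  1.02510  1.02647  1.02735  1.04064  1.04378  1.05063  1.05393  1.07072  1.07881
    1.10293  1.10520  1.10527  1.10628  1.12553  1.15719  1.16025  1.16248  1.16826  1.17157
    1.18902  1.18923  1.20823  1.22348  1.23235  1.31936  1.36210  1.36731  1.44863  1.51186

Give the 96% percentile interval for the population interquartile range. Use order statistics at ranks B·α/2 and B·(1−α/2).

α = 0.04; lower rank = 50 × 0.020 = 1; upper rank = 50 × 0.980 = 49.
The 1st smallest replicate is 0.71853; the 49th is 1.44863.

(0.71853, 1.44863)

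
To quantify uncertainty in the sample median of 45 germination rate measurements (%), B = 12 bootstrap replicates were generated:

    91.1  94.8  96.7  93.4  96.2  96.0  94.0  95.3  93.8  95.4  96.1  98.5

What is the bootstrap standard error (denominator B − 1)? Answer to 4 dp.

SE* = 1.8865

Bootstrap SE is the standard deviation of the 12 replicate medians.
Mean of replicates: (91.1 + 94.8 + 96.7 + 93.4 + 96.2 + 96.0 + 94.0 + 95.3 + 93.8 + 95.4 + 96.1 + 98.5) / 12 = 1141.30000 / 12 = 95.10833
Sum of squared deviations: (−4.00833)² + (−0.30833)² + (+1.59167)² + (−1.70833)² + (+1.09167)² + (+0.89167)² + (−1.10833)² + (+0.19167)² + (−1.30833)² + (+0.29167)² + (+0.99167)² + (+3.39167)² = 39.14917
Variance = 39.14917 / 11 = 3.55902
SE* = √3.55902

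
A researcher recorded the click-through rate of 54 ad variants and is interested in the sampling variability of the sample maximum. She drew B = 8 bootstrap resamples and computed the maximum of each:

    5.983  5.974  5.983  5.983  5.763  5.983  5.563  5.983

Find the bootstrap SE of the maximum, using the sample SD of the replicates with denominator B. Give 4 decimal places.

Bootstrap SE is the standard deviation of the 8 replicate maximums.
Mean of replicates: (5.983 + 5.974 + 5.983 + 5.983 + 5.763 + 5.983 + 5.563 + 5.983) / 8 = 47.21500 / 8 = 5.90187
Sum of squared deviations: (+0.08113)² + (+0.07213)² + (+0.08113)² + (+0.08113)² + (−0.13887)² + (+0.08113)² + (−0.33887)² + (+0.08113)² = 0.17223
Variance = 0.17223 / 8 = 0.02153
SE* = √0.02153

SE* = 0.1467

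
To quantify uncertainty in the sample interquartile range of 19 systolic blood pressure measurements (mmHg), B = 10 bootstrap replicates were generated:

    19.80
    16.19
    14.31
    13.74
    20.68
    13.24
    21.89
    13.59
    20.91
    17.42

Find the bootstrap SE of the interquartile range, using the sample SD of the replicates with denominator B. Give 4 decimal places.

SE* = 3.2362

Bootstrap SE is the standard deviation of the 10 replicate interquartile ranges.
Mean of replicates: (19.80 + 16.19 + 14.31 + 13.74 + 20.68 + 13.24 + 21.89 + 13.59 + 20.91 + 17.42) / 10 = 171.77000 / 10 = 17.17700
Sum of squared deviations: (+2.62300)² + (−0.98700)² + (−2.86700)² + (−3.43700)² + (+3.50300)² + (−3.93700)² + (+4.71300)² + (−3.58700)² + (+3.73300)² + (+0.24300)² = 104.73121
Variance = 104.73121 / 10 = 10.47312
SE* = √10.47312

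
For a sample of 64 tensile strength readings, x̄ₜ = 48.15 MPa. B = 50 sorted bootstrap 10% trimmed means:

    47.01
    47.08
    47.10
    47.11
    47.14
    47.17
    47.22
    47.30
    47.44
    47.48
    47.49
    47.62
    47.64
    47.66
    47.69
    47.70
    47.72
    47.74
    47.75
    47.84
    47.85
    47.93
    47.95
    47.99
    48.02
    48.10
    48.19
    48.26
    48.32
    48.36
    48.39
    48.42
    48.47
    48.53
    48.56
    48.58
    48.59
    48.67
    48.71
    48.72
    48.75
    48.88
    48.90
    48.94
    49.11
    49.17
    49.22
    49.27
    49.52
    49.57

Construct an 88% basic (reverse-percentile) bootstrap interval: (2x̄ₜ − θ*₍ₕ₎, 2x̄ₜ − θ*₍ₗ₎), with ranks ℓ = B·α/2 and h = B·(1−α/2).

(47.08, 49.20)

Percentile endpoints at ranks 3 and 47: θ*₍3₎ = 47.10, θ*₍47₎ = 49.22.
Basic interval reflects these around x̄ₜ:
  lower = 2 × 48.15 − 49.22 = 47.08
  upper = 2 × 48.15 − 47.10 = 49.20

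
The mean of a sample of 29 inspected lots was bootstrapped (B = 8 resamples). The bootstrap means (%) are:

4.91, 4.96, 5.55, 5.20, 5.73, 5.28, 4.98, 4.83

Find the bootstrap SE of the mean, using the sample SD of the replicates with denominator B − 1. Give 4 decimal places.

Bootstrap SE is the standard deviation of the 8 replicate means.
Mean of replicates: (4.91 + 4.96 + 5.55 + 5.20 + 5.73 + 5.28 + 4.98 + 4.83) / 8 = 41.44000 / 8 = 5.18000
Sum of squared deviations: (−0.27000)² + (−0.22000)² + (+0.37000)² + (+0.02000)² + (+0.55000)² + (+0.10000)² + (−0.20000)² + (−0.35000)² = 0.73360
Variance = 0.73360 / 7 = 0.10480
SE* = √0.10480

SE* = 0.3237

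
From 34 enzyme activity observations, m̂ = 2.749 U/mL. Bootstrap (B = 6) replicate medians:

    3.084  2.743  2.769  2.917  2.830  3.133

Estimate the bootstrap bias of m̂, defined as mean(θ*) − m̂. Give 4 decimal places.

mean(θ*) = (3.084 + 2.743 + 2.769 + 2.917 + 2.830 + 3.133) / 6 = 2.91267
bias = 2.91267 − 2.749

bias = +0.1637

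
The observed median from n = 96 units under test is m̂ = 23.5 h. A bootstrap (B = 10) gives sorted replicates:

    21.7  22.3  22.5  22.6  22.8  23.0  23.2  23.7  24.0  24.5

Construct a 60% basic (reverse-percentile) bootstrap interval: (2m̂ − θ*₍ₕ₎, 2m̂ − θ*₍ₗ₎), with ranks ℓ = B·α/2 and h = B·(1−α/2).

(23.3, 24.7)

Percentile endpoints at ranks 2 and 8: θ*₍2₎ = 22.3, θ*₍8₎ = 23.7.
Basic interval reflects these around m̂:
  lower = 2 × 23.5 − 23.7 = 23.3
  upper = 2 × 23.5 − 22.3 = 24.7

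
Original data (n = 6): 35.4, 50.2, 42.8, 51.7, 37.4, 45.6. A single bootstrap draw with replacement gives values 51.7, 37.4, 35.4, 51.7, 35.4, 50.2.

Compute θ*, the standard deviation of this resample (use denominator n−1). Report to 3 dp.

θ* = 8.339

Mean = 43.6333; sum of squared deviations = 347.6933
s² = 347.6933 / 5 = 69.5387
s = √69.5387 = 8.339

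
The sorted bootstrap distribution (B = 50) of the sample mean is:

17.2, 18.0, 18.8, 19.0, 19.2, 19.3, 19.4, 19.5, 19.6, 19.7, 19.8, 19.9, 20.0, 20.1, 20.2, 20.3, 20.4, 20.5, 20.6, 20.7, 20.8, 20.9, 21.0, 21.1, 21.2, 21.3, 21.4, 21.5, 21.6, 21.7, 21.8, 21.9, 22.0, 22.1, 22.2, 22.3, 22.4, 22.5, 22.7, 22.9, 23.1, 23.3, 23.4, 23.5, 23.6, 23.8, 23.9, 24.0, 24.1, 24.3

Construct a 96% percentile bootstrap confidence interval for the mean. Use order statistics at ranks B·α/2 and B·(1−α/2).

α = 0.04; lower rank = 50 × 0.020 = 1; upper rank = 50 × 0.980 = 49.
The 1st smallest replicate is 17.2; the 49th is 24.1.

(17.2, 24.1)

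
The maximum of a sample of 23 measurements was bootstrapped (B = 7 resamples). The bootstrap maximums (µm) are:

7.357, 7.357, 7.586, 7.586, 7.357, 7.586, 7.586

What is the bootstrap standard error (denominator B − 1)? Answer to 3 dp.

SE* = 0.122

Bootstrap SE is the standard deviation of the 7 replicate maximums.
Mean of replicates: (7.357 + 7.357 + 7.586 + 7.586 + 7.357 + 7.586 + 7.586) / 7 = 52.4150 / 7 = 7.4879
Sum of squared deviations: (−0.1309)² + (−0.1309)² + (+0.0981)² + (+0.0981)² + (−0.1309)² + (+0.0981)² + (+0.0981)² = 0.0899
Variance = 0.0899 / 6 = 0.0150
SE* = √0.0150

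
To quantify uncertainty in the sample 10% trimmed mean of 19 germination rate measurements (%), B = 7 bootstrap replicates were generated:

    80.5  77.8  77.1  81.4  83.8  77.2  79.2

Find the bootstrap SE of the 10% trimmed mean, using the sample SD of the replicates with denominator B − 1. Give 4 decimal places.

SE* = 2.4864

Bootstrap SE is the standard deviation of the 7 replicate 10% trimmed means.
Mean of replicates: (80.5 + 77.8 + 77.1 + 81.4 + 83.8 + 77.2 + 79.2) / 7 = 557.00000 / 7 = 79.57143
Sum of squared deviations: (+0.92857)² + (−1.77143)² + (−2.47143)² + (+1.82857)² + (+4.22857)² + (−2.37143)² + (−0.37143)² = 37.09429
Variance = 37.09429 / 6 = 6.18238
SE* = √6.18238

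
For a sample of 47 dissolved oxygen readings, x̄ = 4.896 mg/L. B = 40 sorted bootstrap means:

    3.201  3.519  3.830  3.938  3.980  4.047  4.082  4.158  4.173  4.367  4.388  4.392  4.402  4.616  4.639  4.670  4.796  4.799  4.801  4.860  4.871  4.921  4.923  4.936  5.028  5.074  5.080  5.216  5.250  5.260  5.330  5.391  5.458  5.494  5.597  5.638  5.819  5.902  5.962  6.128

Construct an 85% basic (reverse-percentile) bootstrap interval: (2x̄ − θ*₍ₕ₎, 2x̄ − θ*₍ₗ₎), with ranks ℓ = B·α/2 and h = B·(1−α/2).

(3.973, 5.962)

Percentile endpoints at ranks 3 and 37: θ*₍3₎ = 3.830, θ*₍37₎ = 5.819.
Basic interval reflects these around x̄:
  lower = 2 × 4.896 − 5.819 = 3.973
  upper = 2 × 4.896 − 3.830 = 5.962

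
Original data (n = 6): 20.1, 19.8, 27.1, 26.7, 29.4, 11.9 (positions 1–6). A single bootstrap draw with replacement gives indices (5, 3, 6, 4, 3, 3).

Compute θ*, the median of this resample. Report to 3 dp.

Resample values: 29.4, 27.1, 11.9, 26.7, 27.1, 27.1.
Sorted: 11.9, 26.7, 27.1, 27.1, 27.1, 29.4
Median = average of the two middle values = 27.100

θ* = 27.100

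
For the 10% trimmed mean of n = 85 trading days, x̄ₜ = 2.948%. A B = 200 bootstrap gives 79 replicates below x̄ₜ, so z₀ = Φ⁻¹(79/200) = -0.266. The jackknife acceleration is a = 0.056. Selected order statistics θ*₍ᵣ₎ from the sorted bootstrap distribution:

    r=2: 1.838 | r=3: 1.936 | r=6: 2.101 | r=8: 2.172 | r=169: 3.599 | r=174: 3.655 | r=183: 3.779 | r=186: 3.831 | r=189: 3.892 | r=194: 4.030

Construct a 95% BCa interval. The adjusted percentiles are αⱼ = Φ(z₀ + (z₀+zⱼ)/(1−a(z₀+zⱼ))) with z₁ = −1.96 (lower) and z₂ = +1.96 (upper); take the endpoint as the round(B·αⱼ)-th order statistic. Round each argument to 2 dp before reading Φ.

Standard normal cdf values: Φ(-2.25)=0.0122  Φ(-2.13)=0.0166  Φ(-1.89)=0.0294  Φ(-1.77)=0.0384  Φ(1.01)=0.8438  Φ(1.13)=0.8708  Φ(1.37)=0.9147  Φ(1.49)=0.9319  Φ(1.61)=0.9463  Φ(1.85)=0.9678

Lower: z₀ + z₁ = -0.266 + (-1.960) = -2.226; 1 − a(z₀+z₁) = 1 − (0.056)(-2.226) = 1.1247; argument = -0.266 + (-2.226)/1.1247 = -2.2453 → -2.25.
α₁ = Φ(-2.25) = 0.0122; rank = round(200 × 0.0122) = 2; θ*₍2₎ = 1.838.
Upper: z₀ + z₂ = 1.694; 1 − a(z₀+z₂) = 0.9051; argument = 1.6055 → 1.61; α₂ = 0.9463; rank = 189; θ*₍189₎ = 3.892.

(1.838, 3.892)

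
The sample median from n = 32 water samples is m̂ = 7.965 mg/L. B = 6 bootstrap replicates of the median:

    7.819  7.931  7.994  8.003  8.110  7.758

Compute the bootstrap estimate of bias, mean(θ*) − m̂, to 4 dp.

mean(θ*) = (7.819 + 7.931 + 7.994 + 8.003 + 8.110 + 7.758) / 6 = 7.93583
bias = 7.93583 − 7.965

bias = −0.0292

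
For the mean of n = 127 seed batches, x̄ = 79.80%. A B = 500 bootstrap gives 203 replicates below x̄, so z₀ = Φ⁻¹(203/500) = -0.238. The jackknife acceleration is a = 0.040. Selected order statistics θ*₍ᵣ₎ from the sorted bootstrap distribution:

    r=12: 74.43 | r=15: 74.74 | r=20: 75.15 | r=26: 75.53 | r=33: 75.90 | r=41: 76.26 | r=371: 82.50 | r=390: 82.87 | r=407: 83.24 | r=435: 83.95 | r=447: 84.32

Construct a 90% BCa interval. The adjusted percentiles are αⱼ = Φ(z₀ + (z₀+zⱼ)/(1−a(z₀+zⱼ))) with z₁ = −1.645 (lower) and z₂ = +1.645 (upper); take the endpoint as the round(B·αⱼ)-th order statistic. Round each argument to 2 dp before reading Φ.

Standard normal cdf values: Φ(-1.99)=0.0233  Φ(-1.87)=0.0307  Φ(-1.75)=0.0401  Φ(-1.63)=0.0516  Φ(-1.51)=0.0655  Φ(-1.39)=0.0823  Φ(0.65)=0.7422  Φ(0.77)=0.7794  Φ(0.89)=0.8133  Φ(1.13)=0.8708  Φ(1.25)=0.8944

(74.43, 84.32)

Lower: z₀ + z₁ = -0.238 + (-1.645) = -1.883; 1 − a(z₀+z₁) = 1 − (0.040)(-1.883) = 1.0753; argument = -0.238 + (-1.883)/1.0753 = -1.9891 → -1.99.
α₁ = Φ(-1.99) = 0.0233; rank = round(500 × 0.0233) = 12; θ*₍12₎ = 74.43.
Upper: z₀ + z₂ = 1.407; 1 − a(z₀+z₂) = 0.9437; argument = 1.2529 → 1.25; α₂ = 0.8944; rank = 447; θ*₍447₎ = 84.32.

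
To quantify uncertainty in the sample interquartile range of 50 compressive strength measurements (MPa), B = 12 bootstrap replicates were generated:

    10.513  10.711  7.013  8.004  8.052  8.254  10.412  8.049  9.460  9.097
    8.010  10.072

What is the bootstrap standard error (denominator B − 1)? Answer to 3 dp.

SE* = 1.238

Bootstrap SE is the standard deviation of the 12 replicate interquartile ranges.
Mean of replicates: (10.513 + 10.711 + 7.013 + 8.004 + 8.052 + 8.254 + 10.412 + 8.049 + 9.460 + 9.097 + 8.010 + 10.072) / 12 = 107.6470 / 12 = 8.9706
Sum of squared deviations: (+1.5424)² + (+1.7404)² + (−1.9576)² + (−0.9666)² + (−0.9186)² + (−0.7166)² + (+1.4414)² + (−0.9216)² + (+0.4894)² + (+0.1264)² + (−0.9606)² + (+1.1014)² = 16.8501
Variance = 16.8501 / 11 = 1.5318
SE* = √1.5318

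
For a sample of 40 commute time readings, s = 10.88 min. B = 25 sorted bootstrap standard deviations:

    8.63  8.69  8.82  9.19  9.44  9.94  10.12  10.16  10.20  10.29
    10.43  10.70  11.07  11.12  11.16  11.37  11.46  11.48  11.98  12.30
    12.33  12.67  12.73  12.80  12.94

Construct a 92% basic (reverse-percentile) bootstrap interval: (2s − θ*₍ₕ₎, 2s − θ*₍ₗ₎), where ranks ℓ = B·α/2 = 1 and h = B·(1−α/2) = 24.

(8.96, 13.13)

Percentile endpoints at ranks 1 and 24: θ*₍1₎ = 8.63, θ*₍24₎ = 12.80.
Basic interval reflects these around s:
  lower = 2 × 10.88 − 12.80 = 8.96
  upper = 2 × 10.88 − 8.63 = 13.13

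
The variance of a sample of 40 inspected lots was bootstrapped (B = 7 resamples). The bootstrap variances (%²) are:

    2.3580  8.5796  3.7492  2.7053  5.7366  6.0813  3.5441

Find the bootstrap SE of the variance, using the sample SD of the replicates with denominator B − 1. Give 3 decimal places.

SE* = 2.226

Bootstrap SE is the standard deviation of the 7 replicate variances.
Mean of replicates: (2.3580 + 8.5796 + 3.7492 + 2.7053 + 5.7366 + 6.0813 + 3.5441) / 7 = 32.75410 / 7 = 4.67916
Sum of squared deviations: (−2.32116)² + (+3.90044)² + (−0.92996)² + (−1.97386)² + (+1.05744)² + (+1.40214)² + (−1.13506)² = 29.73470
Variance = 29.73470 / 6 = 4.95578
SE* = √4.95578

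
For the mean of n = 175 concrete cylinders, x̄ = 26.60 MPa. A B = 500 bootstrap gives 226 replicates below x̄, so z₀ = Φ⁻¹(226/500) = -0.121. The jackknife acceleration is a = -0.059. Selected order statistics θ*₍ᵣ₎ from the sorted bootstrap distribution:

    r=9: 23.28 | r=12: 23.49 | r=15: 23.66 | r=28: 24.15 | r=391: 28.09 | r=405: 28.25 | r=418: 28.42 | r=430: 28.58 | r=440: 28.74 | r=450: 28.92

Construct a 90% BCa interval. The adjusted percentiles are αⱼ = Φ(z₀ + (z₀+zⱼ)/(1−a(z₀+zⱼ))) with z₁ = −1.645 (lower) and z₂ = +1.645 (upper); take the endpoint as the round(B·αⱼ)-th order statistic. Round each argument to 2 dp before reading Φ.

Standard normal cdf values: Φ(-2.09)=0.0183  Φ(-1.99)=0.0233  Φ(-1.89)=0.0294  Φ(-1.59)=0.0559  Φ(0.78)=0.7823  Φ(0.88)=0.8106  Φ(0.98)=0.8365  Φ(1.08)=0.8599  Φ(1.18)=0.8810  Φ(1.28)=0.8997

Lower: z₀ + z₁ = -0.121 + (-1.645) = -1.766; 1 − a(z₀+z₁) = 1 − (-0.059)(-1.766) = 0.8958; argument = -0.121 + (-1.766)/0.8958 = -2.0924 → -2.09.
α₁ = Φ(-2.09) = 0.0183; rank = round(500 × 0.0183) = 9; θ*₍9₎ = 23.28.
Upper: z₀ + z₂ = 1.524; 1 − a(z₀+z₂) = 1.0899; argument = 1.2773 → 1.28; α₂ = 0.8997; rank = 450; θ*₍450₎ = 28.92.

(23.28, 28.92)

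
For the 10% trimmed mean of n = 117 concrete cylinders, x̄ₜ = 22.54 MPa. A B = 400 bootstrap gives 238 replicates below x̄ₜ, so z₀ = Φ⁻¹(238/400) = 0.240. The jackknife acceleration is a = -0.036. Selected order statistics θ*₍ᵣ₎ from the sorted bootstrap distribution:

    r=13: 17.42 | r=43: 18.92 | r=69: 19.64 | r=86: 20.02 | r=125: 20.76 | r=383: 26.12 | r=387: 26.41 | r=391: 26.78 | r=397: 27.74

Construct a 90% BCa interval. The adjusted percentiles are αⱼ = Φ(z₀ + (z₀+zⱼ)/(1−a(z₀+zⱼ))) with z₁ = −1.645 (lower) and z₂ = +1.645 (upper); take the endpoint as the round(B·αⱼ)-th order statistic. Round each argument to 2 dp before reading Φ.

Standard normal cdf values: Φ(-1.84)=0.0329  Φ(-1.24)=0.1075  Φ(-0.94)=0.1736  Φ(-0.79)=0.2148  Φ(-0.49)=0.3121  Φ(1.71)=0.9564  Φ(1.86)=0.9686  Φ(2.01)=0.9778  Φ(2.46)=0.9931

(18.92, 26.78)

Lower: z₀ + z₁ = 0.240 + (-1.645) = -1.405; 1 − a(z₀+z₁) = 1 − (-0.036)(-1.405) = 0.9494; argument = 0.240 + (-1.405)/0.9494 = -1.2399 → -1.24.
α₁ = Φ(-1.24) = 0.1075; rank = round(400 × 0.1075) = 43; θ*₍43₎ = 18.92.
Upper: z₀ + z₂ = 1.885; 1 − a(z₀+z₂) = 1.0679; argument = 2.0052 → 2.01; α₂ = 0.9778; rank = 391; θ*₍391₎ = 26.78.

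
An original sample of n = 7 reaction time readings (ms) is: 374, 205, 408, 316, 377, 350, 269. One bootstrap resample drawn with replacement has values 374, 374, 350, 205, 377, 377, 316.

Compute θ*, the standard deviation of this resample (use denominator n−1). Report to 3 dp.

Mean = 339.0000; sum of squared deviations = 23944.0000
s² = 23944.0000 / 6 = 3990.6667
s = √3990.6667 = 63.172

θ* = 63.172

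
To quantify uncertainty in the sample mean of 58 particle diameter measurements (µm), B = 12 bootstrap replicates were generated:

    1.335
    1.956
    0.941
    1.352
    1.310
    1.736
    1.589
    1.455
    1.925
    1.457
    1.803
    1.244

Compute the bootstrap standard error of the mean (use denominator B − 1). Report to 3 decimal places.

SE* = 0.303

Bootstrap SE is the standard deviation of the 12 replicate means.
Mean of replicates: (1.335 + 1.956 + 0.941 + 1.352 + 1.310 + 1.736 + 1.589 + 1.455 + 1.925 + 1.457 + 1.803 + 1.244) / 12 = 18.1030 / 12 = 1.5086
Sum of squared deviations: (−0.1736)² + (+0.4474)² + (−0.5676)² + (−0.1566)² + (−0.1986)² + (+0.2274)² + (+0.0804)² + (−0.0536)² + (+0.4164)² + (−0.0516)² + (+0.2944)² + (−0.2646)² = 1.0102
Variance = 1.0102 / 11 = 0.0918
SE* = √0.0918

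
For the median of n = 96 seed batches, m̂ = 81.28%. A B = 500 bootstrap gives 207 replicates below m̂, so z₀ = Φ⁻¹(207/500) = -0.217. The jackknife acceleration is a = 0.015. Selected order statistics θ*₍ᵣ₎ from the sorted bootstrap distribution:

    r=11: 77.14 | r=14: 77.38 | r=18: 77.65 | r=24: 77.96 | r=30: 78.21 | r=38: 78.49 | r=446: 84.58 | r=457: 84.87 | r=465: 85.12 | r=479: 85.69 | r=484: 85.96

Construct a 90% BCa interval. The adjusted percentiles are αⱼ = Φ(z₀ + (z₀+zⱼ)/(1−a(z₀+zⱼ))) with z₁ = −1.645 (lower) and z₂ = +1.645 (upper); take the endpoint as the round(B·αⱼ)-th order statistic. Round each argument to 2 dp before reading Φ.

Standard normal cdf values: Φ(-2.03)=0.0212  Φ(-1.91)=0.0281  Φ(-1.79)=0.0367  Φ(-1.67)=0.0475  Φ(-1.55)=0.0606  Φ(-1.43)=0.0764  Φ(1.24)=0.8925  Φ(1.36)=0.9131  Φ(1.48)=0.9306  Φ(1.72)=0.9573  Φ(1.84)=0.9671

(77.14, 84.58)

Lower: z₀ + z₁ = -0.217 + (-1.645) = -1.862; 1 − a(z₀+z₁) = 1 − (0.015)(-1.862) = 1.0279; argument = -0.217 + (-1.862)/1.0279 = -2.0284 → -2.03.
α₁ = Φ(-2.03) = 0.0212; rank = round(500 × 0.0212) = 11; θ*₍11₎ = 77.14.
Upper: z₀ + z₂ = 1.428; 1 − a(z₀+z₂) = 0.9786; argument = 1.2423 → 1.24; α₂ = 0.8925; rank = 446; θ*₍446₎ = 84.58.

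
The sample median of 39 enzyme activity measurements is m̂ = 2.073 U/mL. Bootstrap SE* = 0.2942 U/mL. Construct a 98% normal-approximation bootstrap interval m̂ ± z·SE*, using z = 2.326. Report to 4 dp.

(1.3887, 2.7573)

Margin = 2.326 × 0.2942 = 0.68431
Interval: 2.073 ± 0.68431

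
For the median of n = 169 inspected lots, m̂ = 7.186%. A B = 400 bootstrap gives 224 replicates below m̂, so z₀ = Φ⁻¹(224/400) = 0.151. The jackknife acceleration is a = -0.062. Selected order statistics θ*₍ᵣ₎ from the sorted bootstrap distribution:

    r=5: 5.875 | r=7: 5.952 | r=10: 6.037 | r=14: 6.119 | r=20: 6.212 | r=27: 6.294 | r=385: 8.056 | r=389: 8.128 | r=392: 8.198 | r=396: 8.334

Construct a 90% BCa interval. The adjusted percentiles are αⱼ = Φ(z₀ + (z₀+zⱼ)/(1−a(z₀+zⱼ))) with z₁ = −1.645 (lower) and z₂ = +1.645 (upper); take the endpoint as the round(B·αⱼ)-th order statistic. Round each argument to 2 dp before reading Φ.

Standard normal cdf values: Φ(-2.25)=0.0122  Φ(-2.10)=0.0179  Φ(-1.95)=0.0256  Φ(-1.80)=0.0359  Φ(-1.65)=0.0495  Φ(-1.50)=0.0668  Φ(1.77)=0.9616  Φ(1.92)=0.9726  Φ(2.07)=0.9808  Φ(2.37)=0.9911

(6.294, 8.056)

Lower: z₀ + z₁ = 0.151 + (-1.645) = -1.494; 1 − a(z₀+z₁) = 1 − (-0.062)(-1.494) = 0.9074; argument = 0.151 + (-1.494)/0.9074 = -1.4955 → -1.50.
α₁ = Φ(-1.50) = 0.0668; rank = round(400 × 0.0668) = 27; θ*₍27₎ = 6.294.
Upper: z₀ + z₂ = 1.796; 1 − a(z₀+z₂) = 1.1114; argument = 1.7670 → 1.77; α₂ = 0.9616; rank = 385; θ*₍385₎ = 8.056.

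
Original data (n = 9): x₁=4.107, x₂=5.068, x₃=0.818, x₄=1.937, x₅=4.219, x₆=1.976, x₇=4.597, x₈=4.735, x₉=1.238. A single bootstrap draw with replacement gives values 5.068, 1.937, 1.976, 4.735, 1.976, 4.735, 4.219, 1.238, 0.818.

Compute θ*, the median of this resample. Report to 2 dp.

θ* = 1.98

Sorted: 0.818, 1.238, 1.937, 1.976, 1.976, 4.219, 4.735, 4.735, 5.068
Median = middle value = 1.98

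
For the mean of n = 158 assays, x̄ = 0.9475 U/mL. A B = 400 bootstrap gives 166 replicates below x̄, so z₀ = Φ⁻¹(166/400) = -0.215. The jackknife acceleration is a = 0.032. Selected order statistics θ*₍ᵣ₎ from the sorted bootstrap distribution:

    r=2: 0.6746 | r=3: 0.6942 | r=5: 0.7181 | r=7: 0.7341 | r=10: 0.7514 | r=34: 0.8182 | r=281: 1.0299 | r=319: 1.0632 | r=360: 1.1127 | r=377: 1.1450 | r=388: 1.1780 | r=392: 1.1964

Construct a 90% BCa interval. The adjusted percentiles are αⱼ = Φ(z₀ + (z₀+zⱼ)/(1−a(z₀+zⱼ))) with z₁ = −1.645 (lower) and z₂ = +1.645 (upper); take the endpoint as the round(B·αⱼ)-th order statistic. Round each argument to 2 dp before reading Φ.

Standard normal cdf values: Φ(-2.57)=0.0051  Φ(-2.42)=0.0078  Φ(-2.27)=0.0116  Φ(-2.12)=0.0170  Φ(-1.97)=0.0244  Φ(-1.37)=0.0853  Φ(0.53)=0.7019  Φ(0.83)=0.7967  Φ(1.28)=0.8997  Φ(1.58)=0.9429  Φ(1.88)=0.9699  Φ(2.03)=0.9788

(0.7514, 1.1127)

Lower: z₀ + z₁ = -0.215 + (-1.645) = -1.860; 1 − a(z₀+z₁) = 1 − (0.032)(-1.860) = 1.0595; argument = -0.215 + (-1.860)/1.0595 = -1.9705 → -1.97.
α₁ = Φ(-1.97) = 0.0244; rank = round(400 × 0.0244) = 10; θ*₍10₎ = 0.7514.
Upper: z₀ + z₂ = 1.430; 1 − a(z₀+z₂) = 0.9542; argument = 1.2836 → 1.28; α₂ = 0.8997; rank = 360; θ*₍360₎ = 1.1127.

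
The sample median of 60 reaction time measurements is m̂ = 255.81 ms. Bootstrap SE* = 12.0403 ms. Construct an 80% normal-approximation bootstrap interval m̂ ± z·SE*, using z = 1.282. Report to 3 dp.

Margin = 1.282 × 12.0403 = 15.4357
Interval: 255.81 ± 15.4357

(240.374, 271.246)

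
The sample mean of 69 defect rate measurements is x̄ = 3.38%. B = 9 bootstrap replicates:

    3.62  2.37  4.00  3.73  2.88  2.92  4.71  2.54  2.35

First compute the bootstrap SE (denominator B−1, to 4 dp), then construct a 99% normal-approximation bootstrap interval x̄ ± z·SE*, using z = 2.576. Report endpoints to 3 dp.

(1.265, 5.495)

Mean of replicates = 3.2356; sum of squared deviations = 5.3938; SE* = √(5.3938/8) = 0.8211
Margin = 2.576 × 0.8211 = 2.1152
Interval: 3.38 ± 2.1152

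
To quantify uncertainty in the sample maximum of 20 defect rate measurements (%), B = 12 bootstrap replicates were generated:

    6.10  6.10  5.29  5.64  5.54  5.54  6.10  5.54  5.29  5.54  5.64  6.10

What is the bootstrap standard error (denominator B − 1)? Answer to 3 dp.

SE* = 0.314

Bootstrap SE is the standard deviation of the 12 replicate maximums.
Mean of replicates: (6.10 + 6.10 + 5.29 + 5.64 + 5.54 + 5.54 + 6.10 + 5.54 + 5.29 + 5.54 + 5.64 + 6.10) / 12 = 68.4200 / 12 = 5.7017
Sum of squared deviations: (+0.3983)² + (+0.3983)² + (−0.4117)² + (−0.0617)² + (−0.1617)² + (−0.1617)² + (+0.3983)² + (−0.1617)² + (−0.4117)² + (−0.1617)² + (−0.0617)² + (+0.3983)² = 1.0858
Variance = 1.0858 / 11 = 0.0987
SE* = √0.0987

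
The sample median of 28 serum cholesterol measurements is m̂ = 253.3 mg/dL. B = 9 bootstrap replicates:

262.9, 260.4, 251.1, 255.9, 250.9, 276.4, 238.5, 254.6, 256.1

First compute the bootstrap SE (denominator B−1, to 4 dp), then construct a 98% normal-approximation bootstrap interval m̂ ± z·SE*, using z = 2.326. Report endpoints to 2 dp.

(229.46, 277.14)

Mean of replicates = 256.3111; sum of squared deviations = 840.5089; SE* = √(840.5089/8) = 10.2501
Margin = 2.326 × 10.2501 = 23.842
Interval: 253.3 ± 23.842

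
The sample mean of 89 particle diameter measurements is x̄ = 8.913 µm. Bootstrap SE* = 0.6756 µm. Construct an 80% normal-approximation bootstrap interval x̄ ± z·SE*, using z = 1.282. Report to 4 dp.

Margin = 1.282 × 0.6756 = 0.86612
Interval: 8.913 ± 0.86612

(8.0469, 9.7791)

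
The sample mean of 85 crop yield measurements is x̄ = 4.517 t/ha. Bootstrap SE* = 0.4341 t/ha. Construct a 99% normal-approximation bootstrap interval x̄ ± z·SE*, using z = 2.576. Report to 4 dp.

Margin = 2.576 × 0.4341 = 1.11824
Interval: 4.517 ± 1.11824

(3.3988, 5.6352)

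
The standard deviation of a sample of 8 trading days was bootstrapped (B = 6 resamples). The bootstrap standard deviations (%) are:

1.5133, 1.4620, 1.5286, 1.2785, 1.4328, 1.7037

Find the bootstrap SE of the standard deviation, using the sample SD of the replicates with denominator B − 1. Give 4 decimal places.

Bootstrap SE is the standard deviation of the 6 replicate standard deviations.
Mean of replicates: (1.5133 + 1.4620 + 1.5286 + 1.2785 + 1.4328 + 1.7037) / 6 = 8.91890 / 6 = 1.48648
Sum of squared deviations: (+0.02682)² + (−0.02448)² + (+0.04212)² + (−0.20798)² + (−0.05368)² + (+0.21722)² = 0.09641
Variance = 0.09641 / 5 = 0.01928
SE* = √0.01928

SE* = 0.1389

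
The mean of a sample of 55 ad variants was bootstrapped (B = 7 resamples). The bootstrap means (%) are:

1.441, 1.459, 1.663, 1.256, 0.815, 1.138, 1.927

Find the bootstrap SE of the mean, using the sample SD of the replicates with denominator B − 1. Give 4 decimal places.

Bootstrap SE is the standard deviation of the 7 replicate means.
Mean of replicates: (1.441 + 1.459 + 1.663 + 1.256 + 0.815 + 1.138 + 1.927) / 7 = 9.69900 / 7 = 1.38557
Sum of squared deviations: (+0.05543)² + (+0.07343)² + (+0.27743)² + (−0.12957)² + (−0.57057)² + (−0.24757)² + (+0.54143)² = 0.78221
Variance = 0.78221 / 6 = 0.13037
SE* = √0.13037

SE* = 0.3611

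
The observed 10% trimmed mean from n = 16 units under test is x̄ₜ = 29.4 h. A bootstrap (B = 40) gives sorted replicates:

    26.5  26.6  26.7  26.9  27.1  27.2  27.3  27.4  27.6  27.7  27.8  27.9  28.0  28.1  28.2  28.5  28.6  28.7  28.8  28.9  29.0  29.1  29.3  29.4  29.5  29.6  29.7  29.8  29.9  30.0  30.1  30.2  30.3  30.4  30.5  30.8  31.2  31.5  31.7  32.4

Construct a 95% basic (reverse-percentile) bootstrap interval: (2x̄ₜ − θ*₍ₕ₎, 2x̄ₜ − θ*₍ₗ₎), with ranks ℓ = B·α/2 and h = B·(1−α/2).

Percentile endpoints at ranks 1 and 39: θ*₍1₎ = 26.5, θ*₍39₎ = 31.7.
Basic interval reflects these around x̄ₜ:
  lower = 2 × 29.4 − 31.7 = 27.1
  upper = 2 × 29.4 − 26.5 = 32.3

(27.1, 32.3)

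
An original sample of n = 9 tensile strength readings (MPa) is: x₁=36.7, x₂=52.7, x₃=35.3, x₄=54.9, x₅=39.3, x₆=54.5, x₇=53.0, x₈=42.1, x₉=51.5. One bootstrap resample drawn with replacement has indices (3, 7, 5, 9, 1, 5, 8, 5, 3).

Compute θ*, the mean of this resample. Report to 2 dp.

θ* = 41.31

Resample values: 35.3, 53.0, 39.3, 51.5, 36.7, 39.3, 42.1, 39.3, 35.3.
Mean = (35.3 + 53.0 + 39.3 + 51.5 + 36.7 + 39.3 + 42.1 + 39.3 + 35.3) / 9 = 371.80 / 9 = 41.31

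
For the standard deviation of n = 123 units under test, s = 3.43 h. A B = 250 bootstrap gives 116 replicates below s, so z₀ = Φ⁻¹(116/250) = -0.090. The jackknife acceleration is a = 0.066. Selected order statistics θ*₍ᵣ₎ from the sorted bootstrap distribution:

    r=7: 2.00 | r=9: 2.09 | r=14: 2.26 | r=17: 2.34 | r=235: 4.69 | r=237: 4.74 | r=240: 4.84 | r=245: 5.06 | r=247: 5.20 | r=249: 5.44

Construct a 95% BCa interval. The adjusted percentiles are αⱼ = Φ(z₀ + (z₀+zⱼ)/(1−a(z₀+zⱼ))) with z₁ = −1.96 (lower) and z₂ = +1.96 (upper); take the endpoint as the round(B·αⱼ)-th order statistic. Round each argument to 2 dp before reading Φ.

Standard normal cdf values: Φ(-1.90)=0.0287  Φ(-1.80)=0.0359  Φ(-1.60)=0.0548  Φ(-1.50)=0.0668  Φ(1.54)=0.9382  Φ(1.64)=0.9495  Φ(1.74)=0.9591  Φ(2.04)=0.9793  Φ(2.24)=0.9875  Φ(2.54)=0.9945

(2.00, 5.06)

Lower: z₀ + z₁ = -0.090 + (-1.960) = -2.050; 1 − a(z₀+z₁) = 1 − (0.066)(-2.050) = 1.1353; argument = -0.090 + (-2.050)/1.1353 = -1.8957 → -1.90.
α₁ = Φ(-1.90) = 0.0287; rank = round(250 × 0.0287) = 7; θ*₍7₎ = 2.00.
Upper: z₀ + z₂ = 1.870; 1 − a(z₀+z₂) = 0.8766; argument = 2.0433 → 2.04; α₂ = 0.9793; rank = 245; θ*₍245₎ = 5.06.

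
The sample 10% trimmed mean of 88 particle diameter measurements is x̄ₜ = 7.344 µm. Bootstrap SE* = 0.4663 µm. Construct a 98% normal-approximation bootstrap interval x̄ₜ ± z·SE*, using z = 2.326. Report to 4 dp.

Margin = 2.326 × 0.4663 = 1.08461
Interval: 7.344 ± 1.08461

(6.2594, 8.4286)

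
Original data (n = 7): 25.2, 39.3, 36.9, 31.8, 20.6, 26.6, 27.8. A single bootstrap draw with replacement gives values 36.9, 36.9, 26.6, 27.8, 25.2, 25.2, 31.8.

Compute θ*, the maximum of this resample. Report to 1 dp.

θ* = 36.9

Maximum = 36.9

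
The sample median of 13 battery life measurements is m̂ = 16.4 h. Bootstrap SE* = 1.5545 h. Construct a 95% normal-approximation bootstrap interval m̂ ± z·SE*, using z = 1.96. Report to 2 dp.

(13.35, 19.45)

Margin = 1.96 × 1.5545 = 3.047
Interval: 16.4 ± 3.047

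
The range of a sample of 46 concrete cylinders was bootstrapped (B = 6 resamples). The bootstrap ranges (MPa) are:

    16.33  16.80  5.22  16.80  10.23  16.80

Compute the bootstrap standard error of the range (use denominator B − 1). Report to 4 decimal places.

SE* = 4.8928

Bootstrap SE is the standard deviation of the 6 replicate ranges.
Mean of replicates: (16.33 + 16.80 + 5.22 + 16.80 + 10.23 + 16.80) / 6 = 82.18000 / 6 = 13.69667
Sum of squared deviations: (+2.63333)² + (+3.10333)² + (−8.47667)² + (+3.10333)² + (−3.46667)² + (+3.10333)² = 119.69813
Variance = 119.69813 / 5 = 23.93963
SE* = √23.93963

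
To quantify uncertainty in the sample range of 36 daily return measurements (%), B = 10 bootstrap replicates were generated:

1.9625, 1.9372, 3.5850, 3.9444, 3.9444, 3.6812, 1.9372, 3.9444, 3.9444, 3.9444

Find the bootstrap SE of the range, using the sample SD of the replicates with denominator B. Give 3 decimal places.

Bootstrap SE is the standard deviation of the 10 replicate ranges.
Mean of replicates: (1.9625 + 1.9372 + 3.5850 + 3.9444 + 3.9444 + 3.6812 + 1.9372 + 3.9444 + 3.9444 + 3.9444) / 10 = 32.82510 / 10 = 3.28251
Sum of squared deviations: (−1.32001)² + (−1.34531)² + (+0.30249)² + (+0.66189)² + (+0.66189)² + (+0.39869)² + (−1.34531)² + (+0.66189)² + (+0.66189)² + (+0.66189)² = 7.80309
Variance = 7.80309 / 10 = 0.78031
SE* = √0.78031

SE* = 0.883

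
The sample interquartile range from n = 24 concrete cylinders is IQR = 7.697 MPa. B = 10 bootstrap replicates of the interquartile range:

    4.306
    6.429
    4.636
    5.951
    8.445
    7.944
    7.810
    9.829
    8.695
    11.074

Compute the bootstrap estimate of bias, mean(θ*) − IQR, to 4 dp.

bias = −0.1851

mean(θ*) = (4.306 + 6.429 + 4.636 + 5.951 + 8.445 + 7.944 + 7.810 + 9.829 + 8.695 + 11.074) / 10 = 7.51190
bias = 7.51190 − 7.697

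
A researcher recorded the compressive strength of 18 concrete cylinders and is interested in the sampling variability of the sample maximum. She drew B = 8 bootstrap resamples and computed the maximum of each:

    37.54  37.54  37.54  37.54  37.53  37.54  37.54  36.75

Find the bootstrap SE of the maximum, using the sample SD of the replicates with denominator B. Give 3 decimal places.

SE* = 0.261

Bootstrap SE is the standard deviation of the 8 replicate maximums.
Mean of replicates: (37.54 + 37.54 + 37.54 + 37.54 + 37.53 + 37.54 + 37.54 + 36.75) / 8 = 299.5200 / 8 = 37.4400
Sum of squared deviations: (+0.1000)² + (+0.1000)² + (+0.1000)² + (+0.1000)² + (+0.0900)² + (+0.1000)² + (+0.1000)² + (−0.6900)² = 0.5442
Variance = 0.5442 / 8 = 0.0680
SE* = √0.0680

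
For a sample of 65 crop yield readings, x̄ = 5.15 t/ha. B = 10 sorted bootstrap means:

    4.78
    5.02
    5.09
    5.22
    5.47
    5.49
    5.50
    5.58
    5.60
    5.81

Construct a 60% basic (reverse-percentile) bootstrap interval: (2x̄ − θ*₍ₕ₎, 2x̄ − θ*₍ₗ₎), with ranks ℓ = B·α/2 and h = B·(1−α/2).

(4.72, 5.28)

Percentile endpoints at ranks 2 and 8: θ*₍2₎ = 5.02, θ*₍8₎ = 5.58.
Basic interval reflects these around x̄:
  lower = 2 × 5.15 − 5.58 = 4.72
  upper = 2 × 5.15 − 5.02 = 5.28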